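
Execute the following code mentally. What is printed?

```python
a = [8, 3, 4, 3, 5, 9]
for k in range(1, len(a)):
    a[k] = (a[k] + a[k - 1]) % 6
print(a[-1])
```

2

k=1: a[1] = (3+8)%6 = 5 → [8, 5, 4, 3, 5, 9]
k=2: a[2] = (4+5)%6 = 3 → [8, 5, 3, 3, 5, 9]
k=3: a[3] = (3+3)%6 = 0 → [8, 5, 3, 0, 5, 9]
k=4: a[4] = (5+0)%6 = 5 → [8, 5, 3, 0, 5, 9]
k=5: a[5] = (9+5)%6 = 2 → [8, 5, 3, 0, 5, 2]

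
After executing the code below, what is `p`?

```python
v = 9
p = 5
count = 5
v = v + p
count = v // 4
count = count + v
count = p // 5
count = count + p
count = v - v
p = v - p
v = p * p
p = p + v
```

90

v = 9+5 = 14
count = 14//4 = 3
count = 3+14 = 17
count = 5//5 = 1
count = 1+5 = 6
count = 14-14 = 0
p = 14-5 = 9
v = 9*9 = 81
p = 9+81 = 90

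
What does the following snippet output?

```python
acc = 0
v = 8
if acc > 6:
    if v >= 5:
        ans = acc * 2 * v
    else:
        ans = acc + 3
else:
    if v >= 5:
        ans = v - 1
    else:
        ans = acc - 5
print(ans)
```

acc=0, v=8
acc > 6 is False; v >= 5 is True
→ ans = v - 1 = 7

7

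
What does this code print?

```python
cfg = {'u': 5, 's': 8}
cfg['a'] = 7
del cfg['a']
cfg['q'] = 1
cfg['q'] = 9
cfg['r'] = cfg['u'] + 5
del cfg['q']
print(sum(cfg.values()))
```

cfg['a'] = 7 → {'u': 5, 's': 8, 'a': 7}
del 'a' → {'u': 5, 's': 8}
cfg['q'] = 1 → {'u': 5, 's': 8, 'q': 1}
cfg['q'] = 9 → {'u': 5, 's': 8, 'q': 9}
cfg['r'] = cfg['u']+5 = 10 → {'u': 5, 's': 8, 'q': 9, 'r': 10}
del 'q' → {'u': 5, 's': 8, 'r': 10}
sum of values = 23

23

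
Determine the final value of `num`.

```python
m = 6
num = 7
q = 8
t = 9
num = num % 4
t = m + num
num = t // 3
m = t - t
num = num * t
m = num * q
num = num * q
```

216

num = 7%4 = 3
t = 6+3 = 9
num = 9//3 = 3
m = 9-9 = 0
num = 3*9 = 27
m = 27*8 = 216
num = 27*8 = 216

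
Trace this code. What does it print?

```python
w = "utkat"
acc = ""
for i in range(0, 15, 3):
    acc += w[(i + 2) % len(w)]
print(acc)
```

i=0: add w[2]='k' → 'k'
i=3: add w[0]='u' → 'ku'
i=6: add w[3]='a' → 'kua'
i=9: add w[1]='t' → 'kuat'
i=12: add w[4]='t' → 'kuatt'

kuatt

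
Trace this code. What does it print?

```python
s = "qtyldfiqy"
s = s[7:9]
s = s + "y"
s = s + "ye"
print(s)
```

qyyye

slice [7:9] → 'qy'
+ 'y' → 'qyy'
+ 'ye' → 'qyyye'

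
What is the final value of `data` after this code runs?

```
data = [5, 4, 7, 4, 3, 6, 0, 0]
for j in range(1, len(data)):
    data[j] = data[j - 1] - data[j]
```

[5, 1, -6, -10, -13, -19, -19, -19]

j=1: data[1] = 5-4 = 1 → [5, 1, 7, 4, 3, 6, 0, 0]
j=2: data[2] = 1-7 = -6 → [5, 1, -6, 4, 3, 6, 0, 0]
j=3: data[3] = (-6)-4 = -10 → [5, 1, -6, -10, 3, 6, 0, 0]
j=4: data[4] = (-10)-3 = -13 → [5, 1, -6, -10, -13, 6, 0, 0]
j=5: data[5] = (-13)-6 = -19 → [5, 1, -6, -10, -13, -19, 0, 0]
j=6: data[6] = (-19)-0 = -19 → [5, 1, -6, -10, -13, -19, -19, 0]
j=7: data[7] = (-19)-0 = -19 → [5, 1, -6, -10, -13, -19, -19, -19]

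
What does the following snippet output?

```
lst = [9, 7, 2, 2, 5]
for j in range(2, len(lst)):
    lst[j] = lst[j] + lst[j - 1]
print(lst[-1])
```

16

j=2: lst[2] = 2+7 = 9 → [9, 7, 9, 2, 5]
j=3: lst[3] = 2+9 = 11 → [9, 7, 9, 11, 5]
j=4: lst[4] = 5+11 = 16 → [9, 7, 9, 11, 16]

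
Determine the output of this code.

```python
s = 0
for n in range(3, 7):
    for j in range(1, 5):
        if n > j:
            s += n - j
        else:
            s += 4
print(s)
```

n=3,j=1: 3>1, s = 0+2 = 2
n=3,j=2: 3>2, s = 2+1 = 3
n=3,j=3: not 3>3, s = 3+4 = 7
n=3,j=4: not 3>4, s = 7+4 = 11
n=4,j=1: 4>1, s = 11+3 = 14
n=4,j=2: 4>2, s = 14+2 = 16
n=4,j=3: 4>3, s = 16+1 = 17
n=4,j=4: not 4>4, s = 17+4 = 21
n=5,j=1: 5>1, s = 21+4 = 25
n=5,j=2: 5>2, s = 25+3 = 28
n=5,j=3: 5>3, s = 28+2 = 30
n=5,j=4: 5>4, s = 30+1 = 31
n=6,j=1: 6>1, s = 31+5 = 36
n=6,j=2: 6>2, s = 36+4 = 40
n=6,j=3: 6>3, s = 40+3 = 43
n=6,j=4: 6>4, s = 43+2 = 45

45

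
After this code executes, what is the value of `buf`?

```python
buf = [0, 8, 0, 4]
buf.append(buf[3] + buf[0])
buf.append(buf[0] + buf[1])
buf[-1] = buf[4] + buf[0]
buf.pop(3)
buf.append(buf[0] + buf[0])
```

[0, 8, 0, 4, 4, 0]

append buf[3]+buf[0] = 4+0 = 4 → [0, 8, 0, 4, 4]
append buf[0]+buf[1] = 0+8 = 8 → [0, 8, 0, 4, 4, 8]
buf[-1] = buf[4]+buf[0] = 4+0 = 4 → [0, 8, 0, 4, 4, 4]
pop(3) removes 4 → [0, 8, 0, 4, 4]
append buf[0]+buf[0] = 0+0 = 0 → [0, 8, 0, 4, 4, 0]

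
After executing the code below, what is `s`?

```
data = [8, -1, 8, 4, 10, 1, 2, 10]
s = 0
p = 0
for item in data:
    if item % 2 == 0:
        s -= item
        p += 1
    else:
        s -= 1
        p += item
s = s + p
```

-38

item=8: even, s = 0-8 = -8; p=1
item=-1: not even, s = (-8)-1 = -9; p=0
item=8: even, s = (-9)-8 = -17; p=1
item=4: even, s = (-17)-4 = -21; p=2
item=10: even, s = (-21)-10 = -31; p=3
item=1: not even, s = (-31)-1 = -32; p=4
item=2: even, s = (-32)-2 = -34; p=5
item=10: even, s = (-34)-10 = -44; p=6
s+p = (-44)+6 = -38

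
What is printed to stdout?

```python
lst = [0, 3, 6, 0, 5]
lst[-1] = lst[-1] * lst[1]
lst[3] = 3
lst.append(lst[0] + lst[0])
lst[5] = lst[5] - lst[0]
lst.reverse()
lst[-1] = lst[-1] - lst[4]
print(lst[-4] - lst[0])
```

lst[-1] = lst[-1]*lst[1] = 5*3 = 15 → [0, 3, 6, 0, 15]
lst[3] = 3 → [0, 3, 6, 3, 15]
append lst[0]+lst[0] = 0+0 = 0 → [0, 3, 6, 3, 15, 0]
lst[5] = lst[5]-lst[0] = 0-0 = 0 → [0, 3, 6, 3, 15, 0]
reverse → [0, 15, 3, 6, 3, 0]
lst[-1] = lst[-1]-lst[4] = 0-3 = -3 → [0, 15, 3, 6, 3, -3]
lst[-4]-lst[0] = 3-0 = 3

3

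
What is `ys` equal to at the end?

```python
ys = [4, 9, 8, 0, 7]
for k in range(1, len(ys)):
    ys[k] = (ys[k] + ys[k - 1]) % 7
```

[4, 6, 0, 0, 0]

k=1: ys[1] = (9+4)%7 = 6 → [4, 6, 8, 0, 7]
k=2: ys[2] = (8+6)%7 = 0 → [4, 6, 0, 0, 7]
k=3: ys[3] = (0+0)%7 = 0 → [4, 6, 0, 0, 7]
k=4: ys[4] = (7+0)%7 = 0 → [4, 6, 0, 0, 0]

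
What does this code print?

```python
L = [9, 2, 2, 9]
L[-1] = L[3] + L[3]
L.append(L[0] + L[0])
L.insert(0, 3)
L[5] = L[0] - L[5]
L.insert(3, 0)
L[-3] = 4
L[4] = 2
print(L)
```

L[-1] = L[3]+L[3] = 9+9 = 18 → [9, 2, 2, 18]
append L[0]+L[0] = 9+9 = 18 → [9, 2, 2, 18, 18]
insert 3 at 0 → [3, 9, 2, 2, 18, 18]
L[5] = L[0]-L[5] = 3-18 = -15 → [3, 9, 2, 2, 18, -15]
insert 0 at 3 → [3, 9, 2, 0, 2, 18, -15]
L[-3] = 4 → [3, 9, 2, 0, 4, 18, -15]
L[4] = 2 → [3, 9, 2, 0, 2, 18, -15]

[3, 9, 2, 0, 2, 18, -15]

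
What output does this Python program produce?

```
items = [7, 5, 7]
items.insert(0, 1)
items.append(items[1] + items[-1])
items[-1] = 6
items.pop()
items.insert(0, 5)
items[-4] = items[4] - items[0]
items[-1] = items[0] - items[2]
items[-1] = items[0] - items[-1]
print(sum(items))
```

26

insert 1 at 0 → [1, 7, 5, 7]
append items[1]+items[-1] = 7+7 = 14 → [1, 7, 5, 7, 14]
items[-1] = 6 → [1, 7, 5, 7, 6]
pop() removes 6 → [1, 7, 5, 7]
insert 5 at 0 → [5, 1, 7, 5, 7]
items[-4] = items[4]-items[0] = 7-5 = 2 → [5, 2, 7, 5, 7]
items[-1] = items[0]-items[2] = 5-7 = -2 → [5, 2, 7, 5, -2]
items[-1] = items[0]-items[-1] = 5-(-2) = 7 → [5, 2, 7, 5, 7]
sum = 26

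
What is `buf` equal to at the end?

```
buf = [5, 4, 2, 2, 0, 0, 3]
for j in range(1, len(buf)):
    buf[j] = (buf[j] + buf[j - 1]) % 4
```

j=1: buf[1] = (4+5)%4 = 1 → [5, 1, 2, 2, 0, 0, 3]
j=2: buf[2] = (2+1)%4 = 3 → [5, 1, 3, 2, 0, 0, 3]
j=3: buf[3] = (2+3)%4 = 1 → [5, 1, 3, 1, 0, 0, 3]
j=4: buf[4] = (0+1)%4 = 1 → [5, 1, 3, 1, 1, 0, 3]
j=5: buf[5] = (0+1)%4 = 1 → [5, 1, 3, 1, 1, 1, 3]
j=6: buf[6] = (3+1)%4 = 0 → [5, 1, 3, 1, 1, 1, 0]

[5, 1, 3, 1, 1, 1, 0]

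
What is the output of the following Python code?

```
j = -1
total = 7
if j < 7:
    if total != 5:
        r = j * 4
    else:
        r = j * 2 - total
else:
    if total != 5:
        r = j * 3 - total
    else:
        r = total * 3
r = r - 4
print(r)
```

j=-1, total=7
j < 7 is True; total != 5 is True
→ r = j * 4 = -4
r = (-4)-4 = -8

-8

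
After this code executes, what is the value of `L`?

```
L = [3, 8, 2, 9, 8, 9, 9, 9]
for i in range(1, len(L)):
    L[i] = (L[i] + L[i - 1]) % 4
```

i=1: L[1] = (8+3)%4 = 3 → [3, 3, 2, 9, 8, 9, 9, 9]
i=2: L[2] = (2+3)%4 = 1 → [3, 3, 1, 9, 8, 9, 9, 9]
i=3: L[3] = (9+1)%4 = 2 → [3, 3, 1, 2, 8, 9, 9, 9]
i=4: L[4] = (8+2)%4 = 2 → [3, 3, 1, 2, 2, 9, 9, 9]
i=5: L[5] = (9+2)%4 = 3 → [3, 3, 1, 2, 2, 3, 9, 9]
i=6: L[6] = (9+3)%4 = 0 → [3, 3, 1, 2, 2, 3, 0, 9]
i=7: L[7] = (9+0)%4 = 1 → [3, 3, 1, 2, 2, 3, 0, 1]

[3, 3, 1, 2, 2, 3, 0, 1]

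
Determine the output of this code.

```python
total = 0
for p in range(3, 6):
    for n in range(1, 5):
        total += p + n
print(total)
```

78

p=3,n=1: total = 0+4 = 4
p=3,n=2: total = 4+5 = 9
p=3,n=3: total = 9+6 = 15
p=3,n=4: total = 15+7 = 22
p=4,n=1: total = 22+5 = 27
p=4,n=2: total = 27+6 = 33
p=4,n=3: total = 33+7 = 40
p=4,n=4: total = 40+8 = 48
p=5,n=1: total = 48+6 = 54
p=5,n=2: total = 54+7 = 61
p=5,n=3: total = 61+8 = 69
p=5,n=4: total = 69+9 = 78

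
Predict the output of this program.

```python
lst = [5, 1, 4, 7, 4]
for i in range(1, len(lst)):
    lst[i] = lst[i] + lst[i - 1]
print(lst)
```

[5, 6, 10, 17, 21]

i=1: lst[1] = 1+5 = 6 → [5, 6, 4, 7, 4]
i=2: lst[2] = 4+6 = 10 → [5, 6, 10, 7, 4]
i=3: lst[3] = 7+10 = 17 → [5, 6, 10, 17, 4]
i=4: lst[4] = 4+17 = 21 → [5, 6, 10, 17, 21]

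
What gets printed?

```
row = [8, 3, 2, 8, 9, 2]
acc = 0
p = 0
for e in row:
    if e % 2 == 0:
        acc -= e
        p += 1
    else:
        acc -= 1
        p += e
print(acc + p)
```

-6

e=8: even, acc = 0-8 = -8; p=1
e=3: not even, acc = (-8)-1 = -9; p=4
e=2: even, acc = (-9)-2 = -11; p=5
e=8: even, acc = (-11)-8 = -19; p=6
e=9: not even, acc = (-19)-1 = -20; p=15
e=2: even, acc = (-20)-2 = -22; p=16
acc+p = (-22)+16 = -6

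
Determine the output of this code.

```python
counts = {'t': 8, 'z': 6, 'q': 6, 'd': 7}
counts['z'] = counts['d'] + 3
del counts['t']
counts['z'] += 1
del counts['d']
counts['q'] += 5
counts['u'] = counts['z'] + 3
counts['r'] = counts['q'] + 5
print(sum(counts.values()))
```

counts['z'] = counts['d']+3 = 10 → {'t': 8, 'z': 10, 'q': 6, 'd': 7}
del 't' → {'z': 10, 'q': 6, 'd': 7}
counts['z'] = 10+1 = 11 → {'z': 11, 'q': 6, 'd': 7}
del 'd' → {'z': 11, 'q': 6}
counts['q'] = 6+5 = 11 → {'z': 11, 'q': 11}
counts['u'] = counts['z']+3 = 14 → {'z': 11, 'q': 11, 'u': 14}
counts['r'] = counts['q']+5 = 16 → {'z': 11, 'q': 11, 'u': 14, 'r': 16}
sum of values = 52

52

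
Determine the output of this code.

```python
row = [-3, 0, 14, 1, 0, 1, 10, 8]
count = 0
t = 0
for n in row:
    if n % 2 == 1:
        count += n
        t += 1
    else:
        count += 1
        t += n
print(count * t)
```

140

n=-3: odd, count = 0+(-3) = -3; t=1
n=0: not odd, count = (-3)+1 = -2; t=1
n=14: not odd, count = (-2)+1 = -1; t=15
n=1: odd, count = (-1)+1 = 0; t=16
n=0: not odd, count = 0+1 = 1; t=16
n=1: odd, count = 1+1 = 2; t=17
n=10: not odd, count = 2+1 = 3; t=27
n=8: not odd, count = 3+1 = 4; t=35
count*t = 4*35 = 140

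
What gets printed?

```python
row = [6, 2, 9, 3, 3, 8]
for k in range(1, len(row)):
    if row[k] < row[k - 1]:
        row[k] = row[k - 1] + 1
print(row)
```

k=1: 2<6, row[1] = 6+1 = 7 → [6, 7, 9, 3, 3, 8]
k=2: 9>=7, unchanged → [6, 7, 9, 3, 3, 8]
k=3: 3<9, row[3] = 9+1 = 10 → [6, 7, 9, 10, 3, 8]
k=4: 3<10, row[4] = 10+1 = 11 → [6, 7, 9, 10, 11, 8]
k=5: 8<11, row[5] = 11+1 = 12 → [6, 7, 9, 10, 11, 12]

[6, 7, 9, 10, 11, 12]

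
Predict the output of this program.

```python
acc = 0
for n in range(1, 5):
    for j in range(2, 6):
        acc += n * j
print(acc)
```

140

n=1,j=2: acc = 0+2 = 2
n=1,j=3: acc = 2+3 = 5
n=1,j=4: acc = 5+4 = 9
n=1,j=5: acc = 9+5 = 14
n=2,j=2: acc = 14+4 = 18
n=2,j=3: acc = 18+6 = 24
n=2,j=4: acc = 24+8 = 32
n=2,j=5: acc = 32+10 = 42
n=3,j=2: acc = 42+6 = 48
n=3,j=3: acc = 48+9 = 57
n=3,j=4: acc = 57+12 = 69
n=3,j=5: acc = 69+15 = 84
n=4,j=2: acc = 84+8 = 92
n=4,j=3: acc = 92+12 = 104
n=4,j=4: acc = 104+16 = 120
n=4,j=5: acc = 120+20 = 140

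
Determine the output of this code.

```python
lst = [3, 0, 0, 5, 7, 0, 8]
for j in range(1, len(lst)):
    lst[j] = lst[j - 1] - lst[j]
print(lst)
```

j=1: lst[1] = 3-0 = 3 → [3, 3, 0, 5, 7, 0, 8]
j=2: lst[2] = 3-0 = 3 → [3, 3, 3, 5, 7, 0, 8]
j=3: lst[3] = 3-5 = -2 → [3, 3, 3, -2, 7, 0, 8]
j=4: lst[4] = (-2)-7 = -9 → [3, 3, 3, -2, -9, 0, 8]
j=5: lst[5] = (-9)-0 = -9 → [3, 3, 3, -2, -9, -9, 8]
j=6: lst[6] = (-9)-8 = -17 → [3, 3, 3, -2, -9, -9, -17]

[3, 3, 3, -2, -9, -9, -17]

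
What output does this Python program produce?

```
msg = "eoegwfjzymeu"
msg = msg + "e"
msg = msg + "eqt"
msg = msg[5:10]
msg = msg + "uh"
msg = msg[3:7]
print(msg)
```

+ 'e' → 'eoegwfjzymeue'
+ 'eqt' → 'eoegwfjzymeueeqt'
slice [5:10] → 'fjzym'
+ 'uh' → 'fjzymuh'
slice [3:7] → 'ymuh'

ymuh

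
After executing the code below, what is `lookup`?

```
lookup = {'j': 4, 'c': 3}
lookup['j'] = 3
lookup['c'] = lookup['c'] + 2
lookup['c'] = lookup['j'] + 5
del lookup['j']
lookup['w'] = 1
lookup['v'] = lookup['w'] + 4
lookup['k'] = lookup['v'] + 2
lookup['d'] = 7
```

{'c': 8, 'w': 1, 'v': 5, 'k': 7, 'd': 7}

lookup['j'] = 3 → {'j': 3, 'c': 3}
lookup['c'] = lookup['c']+2 = 5 → {'j': 3, 'c': 5}
lookup['c'] = lookup['j']+5 = 8 → {'j': 3, 'c': 8}
del 'j' → {'c': 8}
lookup['w'] = 1 → {'c': 8, 'w': 1}
lookup['v'] = lookup['w']+4 = 5 → {'c': 8, 'w': 1, 'v': 5}
lookup['k'] = lookup['v']+2 = 7 → {'c': 8, 'w': 1, 'v': 5, 'k': 7}
lookup['d'] = 7 → {'c': 8, 'w': 1, 'v': 5, 'k': 7, 'd': 7}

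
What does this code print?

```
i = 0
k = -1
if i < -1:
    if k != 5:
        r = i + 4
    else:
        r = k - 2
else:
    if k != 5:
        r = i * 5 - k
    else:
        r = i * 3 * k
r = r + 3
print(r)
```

i=0, k=-1
i < -1 is False; k != 5 is True
→ r = i * 5 - k = 1
r = 1+3 = 4

4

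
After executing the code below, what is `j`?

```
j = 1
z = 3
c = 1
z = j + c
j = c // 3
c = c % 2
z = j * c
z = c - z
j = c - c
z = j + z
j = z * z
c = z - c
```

1

z = 1+1 = 2
j = 1//3 = 0
c = 1%2 = 1
z = 0*1 = 0
z = 1-0 = 1
j = 1-1 = 0
z = 0+1 = 1
j = 1*1 = 1
c = 1-1 = 0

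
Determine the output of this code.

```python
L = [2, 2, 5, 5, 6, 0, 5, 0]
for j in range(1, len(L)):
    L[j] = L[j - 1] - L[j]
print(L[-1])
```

j=1: L[1] = 2-2 = 0 → [2, 0, 5, 5, 6, 0, 5, 0]
j=2: L[2] = 0-5 = -5 → [2, 0, -5, 5, 6, 0, 5, 0]
j=3: L[3] = (-5)-5 = -10 → [2, 0, -5, -10, 6, 0, 5, 0]
j=4: L[4] = (-10)-6 = -16 → [2, 0, -5, -10, -16, 0, 5, 0]
j=5: L[5] = (-16)-0 = -16 → [2, 0, -5, -10, -16, -16, 5, 0]
j=6: L[6] = (-16)-5 = -21 → [2, 0, -5, -10, -16, -16, -21, 0]
j=7: L[7] = (-21)-0 = -21 → [2, 0, -5, -10, -16, -16, -21, -21]

-21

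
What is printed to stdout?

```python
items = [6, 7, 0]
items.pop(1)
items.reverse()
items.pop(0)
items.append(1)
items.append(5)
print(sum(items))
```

pop(1) removes 7 → [6, 0]
reverse → [0, 6]
pop(0) removes 0 → [6]
append 1 → [6, 1]
append 5 → [6, 1, 5]
sum = 12

12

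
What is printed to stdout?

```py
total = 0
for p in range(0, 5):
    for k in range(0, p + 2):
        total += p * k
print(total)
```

p=0,k=0: total = 0+0 = 0
p=0,k=1: total = 0+0 = 0
p=1,k=0: total = 0+0 = 0
p=1,k=1: total = 0+1 = 1
p=1,k=2: total = 1+2 = 3
p=2,k=0: total = 3+0 = 3
p=2,k=1: total = 3+2 = 5
p=2,k=2: total = 5+4 = 9
p=2,k=3: total = 9+6 = 15
p=3,k=0: total = 15+0 = 15
p=3,k=1: total = 15+3 = 18
p=3,k=2: total = 18+6 = 24
p=3,k=3: total = 24+9 = 33
p=3,k=4: total = 33+12 = 45
p=4,k=0: total = 45+0 = 45
p=4,k=1: total = 45+4 = 49
p=4,k=2: total = 49+8 = 57
p=4,k=3: total = 57+12 = 69
p=4,k=4: total = 69+16 = 85
p=4,k=5: total = 85+20 = 105

105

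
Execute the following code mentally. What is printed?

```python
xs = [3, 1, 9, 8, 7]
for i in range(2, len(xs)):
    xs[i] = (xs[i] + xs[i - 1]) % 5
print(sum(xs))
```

7

i=2: xs[2] = (9+1)%5 = 0 → [3, 1, 0, 8, 7]
i=3: xs[3] = (8+0)%5 = 3 → [3, 1, 0, 3, 7]
i=4: xs[4] = (7+3)%5 = 0 → [3, 1, 0, 3, 0]
sum = 7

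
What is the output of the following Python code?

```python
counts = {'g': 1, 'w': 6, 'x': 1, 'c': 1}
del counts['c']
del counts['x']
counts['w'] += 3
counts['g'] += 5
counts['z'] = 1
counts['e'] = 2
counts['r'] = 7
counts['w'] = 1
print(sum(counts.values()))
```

del 'c' → {'g': 1, 'w': 6, 'x': 1}
del 'x' → {'g': 1, 'w': 6}
counts['w'] = 6+3 = 9 → {'g': 1, 'w': 9}
counts['g'] = 1+5 = 6 → {'g': 6, 'w': 9}
counts['z'] = 1 → {'g': 6, 'w': 9, 'z': 1}
counts['e'] = 2 → {'g': 6, 'w': 9, 'z': 1, 'e': 2}
counts['r'] = 7 → {'g': 6, 'w': 9, 'z': 1, 'e': 2, 'r': 7}
counts['w'] = 1 → {'g': 6, 'w': 1, 'z': 1, 'e': 2, 'r': 7}
sum of values = 17

17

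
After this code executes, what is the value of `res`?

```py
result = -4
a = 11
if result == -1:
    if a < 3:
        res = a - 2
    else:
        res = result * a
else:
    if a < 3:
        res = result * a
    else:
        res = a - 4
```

result=-4, a=11
result == -1 is False; a < 3 is False
→ res = a - 4 = 7

7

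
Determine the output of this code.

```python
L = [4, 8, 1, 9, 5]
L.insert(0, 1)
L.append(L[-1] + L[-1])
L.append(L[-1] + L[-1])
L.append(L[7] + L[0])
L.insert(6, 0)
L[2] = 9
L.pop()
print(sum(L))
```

insert 1 at 0 → [1, 4, 8, 1, 9, 5]
append L[-1]+L[-1] = 5+5 = 10 → [1, 4, 8, 1, 9, 5, 10]
append L[-1]+L[-1] = 10+10 = 20 → [1, 4, 8, 1, 9, 5, 10, 20]
append L[7]+L[0] = 20+1 = 21 → [1, 4, 8, 1, 9, 5, 10, 20, 21]
insert 0 at 6 → [1, 4, 8, 1, 9, 5, 0, 10, 20, 21]
L[2] = 9 → [1, 4, 9, 1, 9, 5, 0, 10, 20, 21]
pop() removes 21 → [1, 4, 9, 1, 9, 5, 0, 10, 20]
sum = 59

59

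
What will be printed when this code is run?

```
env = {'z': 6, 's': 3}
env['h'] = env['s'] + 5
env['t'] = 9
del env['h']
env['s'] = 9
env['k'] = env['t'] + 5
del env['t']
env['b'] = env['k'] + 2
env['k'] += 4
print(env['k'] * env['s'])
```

162

env['h'] = env['s']+5 = 8 → {'z': 6, 's': 3, 'h': 8}
env['t'] = 9 → {'z': 6, 's': 3, 'h': 8, 't': 9}
del 'h' → {'z': 6, 's': 3, 't': 9}
env['s'] = 9 → {'z': 6, 's': 9, 't': 9}
env['k'] = env['t']+5 = 14 → {'z': 6, 's': 9, 't': 9, 'k': 14}
del 't' → {'z': 6, 's': 9, 'k': 14}
env['b'] = env['k']+2 = 16 → {'z': 6, 's': 9, 'k': 14, 'b': 16}
env['k'] = 14+4 = 18 → {'z': 6, 's': 9, 'k': 18, 'b': 16}
env['k']*env['s'] = 18*9 = 162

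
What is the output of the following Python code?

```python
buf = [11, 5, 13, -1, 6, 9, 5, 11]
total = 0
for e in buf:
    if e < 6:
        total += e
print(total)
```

9

e=11: not <6
e=5: <6, total = 0+5 = 5
e=13: not <6
e=-1: <6, total = 5+(-1) = 4
e=6: not <6
e=9: not <6
e=5: <6, total = 4+5 = 9
e=11: not <6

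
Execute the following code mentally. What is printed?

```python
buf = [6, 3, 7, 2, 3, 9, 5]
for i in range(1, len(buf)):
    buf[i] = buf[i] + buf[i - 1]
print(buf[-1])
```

35

i=1: buf[1] = 3+6 = 9 → [6, 9, 7, 2, 3, 9, 5]
i=2: buf[2] = 7+9 = 16 → [6, 9, 16, 2, 3, 9, 5]
i=3: buf[3] = 2+16 = 18 → [6, 9, 16, 18, 3, 9, 5]
i=4: buf[4] = 3+18 = 21 → [6, 9, 16, 18, 21, 9, 5]
i=5: buf[5] = 9+21 = 30 → [6, 9, 16, 18, 21, 30, 5]
i=6: buf[6] = 5+30 = 35 → [6, 9, 16, 18, 21, 30, 35]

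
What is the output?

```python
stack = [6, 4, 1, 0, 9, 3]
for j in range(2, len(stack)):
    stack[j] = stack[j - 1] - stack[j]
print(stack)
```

[6, 4, 3, 3, -6, -9]

j=2: stack[2] = 4-1 = 3 → [6, 4, 3, 0, 9, 3]
j=3: stack[3] = 3-0 = 3 → [6, 4, 3, 3, 9, 3]
j=4: stack[4] = 3-9 = -6 → [6, 4, 3, 3, -6, 3]
j=5: stack[5] = (-6)-3 = -9 → [6, 4, 3, 3, -6, -9]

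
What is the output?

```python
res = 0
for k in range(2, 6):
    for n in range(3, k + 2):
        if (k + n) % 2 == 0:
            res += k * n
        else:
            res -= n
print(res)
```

40

k=2,n=3: odd sum, res = 0-3 = -3
k=3,n=3: even sum, res = (-3)+9 = 6
k=3,n=4: odd sum, res = 6-4 = 2
k=4,n=3: odd sum, res = 2-3 = -1
k=4,n=4: even sum, res = (-1)+16 = 15
k=4,n=5: odd sum, res = 15-5 = 10
k=5,n=3: even sum, res = 10+15 = 25
k=5,n=4: odd sum, res = 25-4 = 21
k=5,n=5: even sum, res = 21+25 = 46
k=5,n=6: odd sum, res = 46-6 = 40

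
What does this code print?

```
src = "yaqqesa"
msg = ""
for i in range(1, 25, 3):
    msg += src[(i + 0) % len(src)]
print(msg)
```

i=1: add src[1]='a' → 'a'
i=4: add src[4]='e' → 'ae'
i=7: add src[0]='y' → 'aey'
i=10: add src[3]='q' → 'aeyq'
i=13: add src[6]='a' → 'aeyqa'
i=16: add src[2]='q' → 'aeyqaq'
i=19: add src[5]='s' → 'aeyqaqs'
i=22: add src[1]='a' → 'aeyqaqsa'

aeyqaqsa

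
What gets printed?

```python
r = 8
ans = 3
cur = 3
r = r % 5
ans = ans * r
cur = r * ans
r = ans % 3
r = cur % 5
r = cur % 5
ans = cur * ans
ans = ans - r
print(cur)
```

r = 8%5 = 3
ans = 3*3 = 9
cur = 3*9 = 27
r = 9%3 = 0
r = 27%5 = 2
r = 27%5 = 2
ans = 27*9 = 243
ans = 243-2 = 241

27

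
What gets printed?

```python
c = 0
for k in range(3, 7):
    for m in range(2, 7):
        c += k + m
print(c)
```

k=3,m=2: c = 0+5 = 5
k=3,m=3: c = 5+6 = 11
k=3,m=4: c = 11+7 = 18
k=3,m=5: c = 18+8 = 26
k=3,m=6: c = 26+9 = 35
k=4,m=2: c = 35+6 = 41
k=4,m=3: c = 41+7 = 48
k=4,m=4: c = 48+8 = 56
k=4,m=5: c = 56+9 = 65
k=4,m=6: c = 65+10 = 75
k=5,m=2: c = 75+7 = 82
k=5,m=3: c = 82+8 = 90
k=5,m=4: c = 90+9 = 99
k=5,m=5: c = 99+10 = 109
k=5,m=6: c = 109+11 = 120
k=6,m=2: c = 120+8 = 128
k=6,m=3: c = 128+9 = 137
k=6,m=4: c = 137+10 = 147
k=6,m=5: c = 147+11 = 158
k=6,m=6: c = 158+12 = 170

170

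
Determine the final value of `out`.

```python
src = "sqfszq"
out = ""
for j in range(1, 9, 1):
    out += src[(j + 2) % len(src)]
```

j=1: add src[3]='s' → 's'
j=2: add src[4]='z' → 'sz'
j=3: add src[5]='q' → 'szq'
j=4: add src[0]='s' → 'szqs'
j=5: add src[1]='q' → 'szqsq'
j=6: add src[2]='f' → 'szqsqf'
j=7: add src[3]='s' → 'szqsqfs'
j=8: add src[4]='z' → 'szqsqfsz'

'szqsqfsz'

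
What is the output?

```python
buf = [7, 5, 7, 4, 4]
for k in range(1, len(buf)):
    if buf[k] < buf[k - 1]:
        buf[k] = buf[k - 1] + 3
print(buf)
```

k=1: 5<7, buf[1] = 7+3 = 10 → [7, 10, 7, 4, 4]
k=2: 7<10, buf[2] = 10+3 = 13 → [7, 10, 13, 4, 4]
k=3: 4<13, buf[3] = 13+3 = 16 → [7, 10, 13, 16, 4]
k=4: 4<16, buf[4] = 16+3 = 19 → [7, 10, 13, 16, 19]

[7, 10, 13, 16, 19]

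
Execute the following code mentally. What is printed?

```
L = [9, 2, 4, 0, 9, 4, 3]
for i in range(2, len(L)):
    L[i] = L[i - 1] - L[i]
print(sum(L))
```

i=2: L[2] = 2-4 = -2 → [9, 2, -2, 0, 9, 4, 3]
i=3: L[3] = (-2)-0 = -2 → [9, 2, -2, -2, 9, 4, 3]
i=4: L[4] = (-2)-9 = -11 → [9, 2, -2, -2, -11, 4, 3]
i=5: L[5] = (-11)-4 = -15 → [9, 2, -2, -2, -11, -15, 3]
i=6: L[6] = (-15)-3 = -18 → [9, 2, -2, -2, -11, -15, -18]
sum = -37

-37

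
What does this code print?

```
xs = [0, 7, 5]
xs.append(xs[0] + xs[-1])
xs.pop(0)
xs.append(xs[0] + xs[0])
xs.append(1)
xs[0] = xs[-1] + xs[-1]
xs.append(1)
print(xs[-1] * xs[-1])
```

append xs[0]+xs[-1] = 0+5 = 5 → [0, 7, 5, 5]
pop(0) removes 0 → [7, 5, 5]
append xs[0]+xs[0] = 7+7 = 14 → [7, 5, 5, 14]
append 1 → [7, 5, 5, 14, 1]
xs[0] = xs[-1]+xs[-1] = 1+1 = 2 → [2, 5, 5, 14, 1]
append 1 → [2, 5, 5, 14, 1, 1]
xs[-1]*xs[-1] = 1*1 = 1

1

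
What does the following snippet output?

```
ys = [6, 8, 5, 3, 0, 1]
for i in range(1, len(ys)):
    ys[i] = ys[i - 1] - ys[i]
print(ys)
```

i=1: ys[1] = 6-8 = -2 → [6, -2, 5, 3, 0, 1]
i=2: ys[2] = (-2)-5 = -7 → [6, -2, -7, 3, 0, 1]
i=3: ys[3] = (-7)-3 = -10 → [6, -2, -7, -10, 0, 1]
i=4: ys[4] = (-10)-0 = -10 → [6, -2, -7, -10, -10, 1]
i=5: ys[5] = (-10)-1 = -11 → [6, -2, -7, -10, -10, -11]

[6, -2, -7, -10, -10, -11]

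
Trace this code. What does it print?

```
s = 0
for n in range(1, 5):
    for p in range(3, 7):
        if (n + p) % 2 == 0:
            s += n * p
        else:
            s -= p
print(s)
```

n=1,p=3: even sum, s = 0+3 = 3
n=1,p=4: odd sum, s = 3-4 = -1
n=1,p=5: even sum, s = (-1)+5 = 4
n=1,p=6: odd sum, s = 4-6 = -2
n=2,p=3: odd sum, s = (-2)-3 = -5
n=2,p=4: even sum, s = (-5)+8 = 3
n=2,p=5: odd sum, s = 3-5 = -2
n=2,p=6: even sum, s = (-2)+12 = 10
n=3,p=3: even sum, s = 10+9 = 19
n=3,p=4: odd sum, s = 19-4 = 15
n=3,p=5: even sum, s = 15+15 = 30
n=3,p=6: odd sum, s = 30-6 = 24
n=4,p=3: odd sum, s = 24-3 = 21
n=4,p=4: even sum, s = 21+16 = 37
n=4,p=5: odd sum, s = 37-5 = 32
n=4,p=6: even sum, s = 32+24 = 56

56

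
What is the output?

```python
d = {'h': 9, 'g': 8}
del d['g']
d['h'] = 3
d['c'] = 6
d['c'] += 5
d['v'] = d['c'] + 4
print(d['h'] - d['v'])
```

-12

del 'g' → {'h': 9}
d['h'] = 3 → {'h': 3}
d['c'] = 6 → {'h': 3, 'c': 6}
d['c'] = 6+5 = 11 → {'h': 3, 'c': 11}
d['v'] = d['c']+4 = 15 → {'h': 3, 'c': 11, 'v': 15}
d['h']-d['v'] = 3-15 = -12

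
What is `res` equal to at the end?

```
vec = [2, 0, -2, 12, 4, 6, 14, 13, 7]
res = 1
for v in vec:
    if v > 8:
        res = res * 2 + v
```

97

v=2: not >8
v=0: not >8
v=-2: not >8
v=12: >8, res = 1*2+12 = 14
v=4: not >8
v=6: not >8
v=14: >8, res = 14*2+14 = 42
v=13: >8, res = 42*2+13 = 97
v=7: not >8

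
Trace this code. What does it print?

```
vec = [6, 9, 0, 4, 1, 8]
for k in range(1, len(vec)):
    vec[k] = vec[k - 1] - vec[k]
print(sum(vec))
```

-31

k=1: vec[1] = 6-9 = -3 → [6, -3, 0, 4, 1, 8]
k=2: vec[2] = (-3)-0 = -3 → [6, -3, -3, 4, 1, 8]
k=3: vec[3] = (-3)-4 = -7 → [6, -3, -3, -7, 1, 8]
k=4: vec[4] = (-7)-1 = -8 → [6, -3, -3, -7, -8, 8]
k=5: vec[5] = (-8)-8 = -16 → [6, -3, -3, -7, -8, -16]
sum = -31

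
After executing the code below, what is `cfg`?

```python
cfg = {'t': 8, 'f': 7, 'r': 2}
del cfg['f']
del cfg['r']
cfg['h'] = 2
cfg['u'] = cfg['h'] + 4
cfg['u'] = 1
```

{'t': 8, 'h': 2, 'u': 1}

del 'f' → {'t': 8, 'r': 2}
del 'r' → {'t': 8}
cfg['h'] = 2 → {'t': 8, 'h': 2}
cfg['u'] = cfg['h']+4 = 6 → {'t': 8, 'h': 2, 'u': 6}
cfg['u'] = 1 → {'t': 8, 'h': 2, 'u': 1}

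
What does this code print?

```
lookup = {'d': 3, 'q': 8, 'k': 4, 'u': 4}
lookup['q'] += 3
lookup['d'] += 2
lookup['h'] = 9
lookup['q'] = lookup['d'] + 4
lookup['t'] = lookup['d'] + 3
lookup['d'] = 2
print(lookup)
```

lookup['q'] = 8+3 = 11 → {'d': 3, 'q': 11, 'k': 4, 'u': 4}
lookup['d'] = 3+2 = 5 → {'d': 5, 'q': 11, 'k': 4, 'u': 4}
lookup['h'] = 9 → {'d': 5, 'q': 11, 'k': 4, 'u': 4, 'h': 9}
lookup['q'] = lookup['d']+4 = 9 → {'d': 5, 'q': 9, 'k': 4, 'u': 4, 'h': 9}
lookup['t'] = lookup['d']+3 = 8 → {'d': 5, 'q': 9, 'k': 4, 'u': 4, 'h': 9, 't': 8}
lookup['d'] = 2 → {'d': 2, 'q': 9, 'k': 4, 'u': 4, 'h': 9, 't': 8}

{'d': 2, 'q': 9, 'k': 4, 'u': 4, 'h': 9, 't': 8}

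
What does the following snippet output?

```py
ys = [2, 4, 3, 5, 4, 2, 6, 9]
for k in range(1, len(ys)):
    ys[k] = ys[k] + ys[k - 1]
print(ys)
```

[2, 6, 9, 14, 18, 20, 26, 35]

k=1: ys[1] = 4+2 = 6 → [2, 6, 3, 5, 4, 2, 6, 9]
k=2: ys[2] = 3+6 = 9 → [2, 6, 9, 5, 4, 2, 6, 9]
k=3: ys[3] = 5+9 = 14 → [2, 6, 9, 14, 4, 2, 6, 9]
k=4: ys[4] = 4+14 = 18 → [2, 6, 9, 14, 18, 2, 6, 9]
k=5: ys[5] = 2+18 = 20 → [2, 6, 9, 14, 18, 20, 6, 9]
k=6: ys[6] = 6+20 = 26 → [2, 6, 9, 14, 18, 20, 26, 9]
k=7: ys[7] = 9+26 = 35 → [2, 6, 9, 14, 18, 20, 26, 35]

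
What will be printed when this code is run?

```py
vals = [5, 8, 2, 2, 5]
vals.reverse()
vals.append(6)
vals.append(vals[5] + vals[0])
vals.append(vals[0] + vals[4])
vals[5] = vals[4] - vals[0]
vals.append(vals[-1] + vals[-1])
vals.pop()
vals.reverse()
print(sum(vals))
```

43

reverse → [5, 2, 2, 8, 5]
append 6 → [5, 2, 2, 8, 5, 6]
append vals[5]+vals[0] = 6+5 = 11 → [5, 2, 2, 8, 5, 6, 11]
append vals[0]+vals[4] = 5+5 = 10 → [5, 2, 2, 8, 5, 6, 11, 10]
vals[5] = vals[4]-vals[0] = 5-5 = 0 → [5, 2, 2, 8, 5, 0, 11, 10]
append vals[-1]+vals[-1] = 10+10 = 20 → [5, 2, 2, 8, 5, 0, 11, 10, 20]
pop() removes 20 → [5, 2, 2, 8, 5, 0, 11, 10]
reverse → [10, 11, 0, 5, 8, 2, 2, 5]
sum = 43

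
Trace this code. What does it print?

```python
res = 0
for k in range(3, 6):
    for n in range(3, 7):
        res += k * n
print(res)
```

216

k=3,n=3: res = 0+9 = 9
k=3,n=4: res = 9+12 = 21
k=3,n=5: res = 21+15 = 36
k=3,n=6: res = 36+18 = 54
k=4,n=3: res = 54+12 = 66
k=4,n=4: res = 66+16 = 82
k=4,n=5: res = 82+20 = 102
k=4,n=6: res = 102+24 = 126
k=5,n=3: res = 126+15 = 141
k=5,n=4: res = 141+20 = 161
k=5,n=5: res = 161+25 = 186
k=5,n=6: res = 186+30 = 216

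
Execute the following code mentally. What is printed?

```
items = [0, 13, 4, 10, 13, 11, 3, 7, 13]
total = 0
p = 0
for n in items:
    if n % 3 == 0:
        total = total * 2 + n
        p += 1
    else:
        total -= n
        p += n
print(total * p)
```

n=0: %3==0, total = 0*2+0 = 0; p=1
n=13: not %3==0, total = 0-13 = -13; p=14
n=4: not %3==0, total = (-13)-4 = -17; p=18
n=10: not %3==0, total = (-17)-10 = -27; p=28
n=13: not %3==0, total = (-27)-13 = -40; p=41
n=11: not %3==0, total = (-40)-11 = -51; p=52
n=3: %3==0, total = (-51)*2+3 = -99; p=53
n=7: not %3==0, total = (-99)-7 = -106; p=60
n=13: not %3==0, total = (-106)-13 = -119; p=73
total*p = (-119)*73 = -8687

-8687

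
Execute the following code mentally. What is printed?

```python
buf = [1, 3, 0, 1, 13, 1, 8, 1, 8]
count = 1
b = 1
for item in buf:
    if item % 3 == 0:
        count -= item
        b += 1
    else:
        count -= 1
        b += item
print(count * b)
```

-324

item=1: not %3==0, count = 1-1 = 0; b=2
item=3: %3==0, count = 0-3 = -3; b=3
item=0: %3==0, count = (-3)-0 = -3; b=4
item=1: not %3==0, count = (-3)-1 = -4; b=5
item=13: not %3==0, count = (-4)-1 = -5; b=18
item=1: not %3==0, count = (-5)-1 = -6; b=19
item=8: not %3==0, count = (-6)-1 = -7; b=27
item=1: not %3==0, count = (-7)-1 = -8; b=28
item=8: not %3==0, count = (-8)-1 = -9; b=36
count*b = (-9)*36 = -324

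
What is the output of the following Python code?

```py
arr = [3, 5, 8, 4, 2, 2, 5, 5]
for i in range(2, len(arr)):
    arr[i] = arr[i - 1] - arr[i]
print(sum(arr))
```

i=2: arr[2] = 5-8 = -3 → [3, 5, -3, 4, 2, 2, 5, 5]
i=3: arr[3] = (-3)-4 = -7 → [3, 5, -3, -7, 2, 2, 5, 5]
i=4: arr[4] = (-7)-2 = -9 → [3, 5, -3, -7, -9, 2, 5, 5]
i=5: arr[5] = (-9)-2 = -11 → [3, 5, -3, -7, -9, -11, 5, 5]
i=6: arr[6] = (-11)-5 = -16 → [3, 5, -3, -7, -9, -11, -16, 5]
i=7: arr[7] = (-16)-5 = -21 → [3, 5, -3, -7, -9, -11, -16, -21]
sum = -59

-59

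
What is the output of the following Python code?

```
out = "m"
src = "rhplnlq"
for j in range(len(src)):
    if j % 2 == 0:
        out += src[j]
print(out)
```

mrpnq

j=0: add 'r' → 'mr'
j=1: skip
j=2: add 'p' → 'mrp'
j=3: skip
j=4: add 'n' → 'mrpn'
j=5: skip
j=6: add 'q' → 'mrpnq'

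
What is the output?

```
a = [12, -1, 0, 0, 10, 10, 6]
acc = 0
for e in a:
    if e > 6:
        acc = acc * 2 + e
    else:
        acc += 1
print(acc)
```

91

e=12: >6, acc = 0*2+12 = 12
e=-1: not >6, acc = 12+1 = 13
e=0: not >6, acc = 13+1 = 14
e=0: not >6, acc = 14+1 = 15
e=10: >6, acc = 15*2+10 = 40
e=10: >6, acc = 40*2+10 = 90
e=6: not >6, acc = 90+1 = 91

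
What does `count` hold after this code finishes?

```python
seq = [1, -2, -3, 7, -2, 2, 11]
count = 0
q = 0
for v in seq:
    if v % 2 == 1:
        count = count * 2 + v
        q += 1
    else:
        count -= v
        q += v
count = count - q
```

v=1: odd, count = 0*2+1 = 1; q=1
v=-2: not odd, count = 1-(-2) = 3; q=-1
v=-3: odd, count = 3*2+(-3) = 3; q=0
v=7: odd, count = 3*2+7 = 13; q=1
v=-2: not odd, count = 13-(-2) = 15; q=-1
v=2: not odd, count = 15-2 = 13; q=1
v=11: odd, count = 13*2+11 = 37; q=2
count-q = 37-2 = 35

35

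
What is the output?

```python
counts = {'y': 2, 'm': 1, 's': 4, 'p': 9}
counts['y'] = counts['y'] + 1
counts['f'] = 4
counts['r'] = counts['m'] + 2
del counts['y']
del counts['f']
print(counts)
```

{'m': 1, 's': 4, 'p': 9, 'r': 3}

counts['y'] = counts['y']+1 = 3 → {'y': 3, 'm': 1, 's': 4, 'p': 9}
counts['f'] = 4 → {'y': 3, 'm': 1, 's': 4, 'p': 9, 'f': 4}
counts['r'] = counts['m']+2 = 3 → {'y': 3, 'm': 1, 's': 4, 'p': 9, 'f': 4, 'r': 3}
del 'y' → {'m': 1, 's': 4, 'p': 9, 'f': 4, 'r': 3}
del 'f' → {'m': 1, 's': 4, 'p': 9, 'r': 3}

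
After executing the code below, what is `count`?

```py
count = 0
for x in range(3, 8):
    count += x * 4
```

100

x=3: count = 0+3*4 = 12
x=4: count = 12+4*4 = 28
x=5: count = 28+5*4 = 48
x=6: count = 48+6*4 = 72
x=7: count = 72+7*4 = 100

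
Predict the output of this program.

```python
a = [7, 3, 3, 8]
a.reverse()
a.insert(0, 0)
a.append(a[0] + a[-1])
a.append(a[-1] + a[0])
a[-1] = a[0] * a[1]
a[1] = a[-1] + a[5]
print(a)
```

[0, 7, 3, 3, 7, 7, 0]

reverse → [8, 3, 3, 7]
insert 0 at 0 → [0, 8, 3, 3, 7]
append a[0]+a[-1] = 0+7 = 7 → [0, 8, 3, 3, 7, 7]
append a[-1]+a[0] = 7+0 = 7 → [0, 8, 3, 3, 7, 7, 7]
a[-1] = a[0]*a[1] = 0*8 = 0 → [0, 8, 3, 3, 7, 7, 0]
a[1] = a[-1]+a[5] = 0+7 = 7 → [0, 7, 3, 3, 7, 7, 0]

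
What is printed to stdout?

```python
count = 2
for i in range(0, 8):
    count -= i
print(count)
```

-26

i=0: count = 2-0 = 2
i=1: count = 2-1 = 1
i=2: count = 1-2 = -1
i=3: count = (-1)-3 = -4
i=4: count = (-4)-4 = -8
i=5: count = (-8)-5 = -13
i=6: count = (-13)-6 = -19
i=7: count = (-19)-7 = -26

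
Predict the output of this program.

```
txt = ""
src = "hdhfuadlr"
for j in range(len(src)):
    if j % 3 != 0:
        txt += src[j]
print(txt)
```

j=0: skip
j=1: add 'd' → 'd'
j=2: add 'h' → 'dh'
j=3: skip
j=4: add 'u' → 'dhu'
j=5: add 'a' → 'dhua'
j=6: skip
j=7: add 'l' → 'dhual'
j=8: add 'r' → 'dhualr'

dhualr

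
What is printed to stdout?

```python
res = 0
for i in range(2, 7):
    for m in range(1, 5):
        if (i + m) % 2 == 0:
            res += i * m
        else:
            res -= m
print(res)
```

80

i=2,m=1: odd sum, res = 0-1 = -1
i=2,m=2: even sum, res = (-1)+4 = 3
i=2,m=3: odd sum, res = 3-3 = 0
i=2,m=4: even sum, res = 0+8 = 8
i=3,m=1: even sum, res = 8+3 = 11
i=3,m=2: odd sum, res = 11-2 = 9
i=3,m=3: even sum, res = 9+9 = 18
i=3,m=4: odd sum, res = 18-4 = 14
i=4,m=1: odd sum, res = 14-1 = 13
i=4,m=2: even sum, res = 13+8 = 21
i=4,m=3: odd sum, res = 21-3 = 18
i=4,m=4: even sum, res = 18+16 = 34
i=5,m=1: even sum, res = 34+5 = 39
i=5,m=2: odd sum, res = 39-2 = 37
i=5,m=3: even sum, res = 37+15 = 52
i=5,m=4: odd sum, res = 52-4 = 48
i=6,m=1: odd sum, res = 48-1 = 47
i=6,m=2: even sum, res = 47+12 = 59
i=6,m=3: odd sum, res = 59-3 = 56
i=6,m=4: even sum, res = 56+24 = 80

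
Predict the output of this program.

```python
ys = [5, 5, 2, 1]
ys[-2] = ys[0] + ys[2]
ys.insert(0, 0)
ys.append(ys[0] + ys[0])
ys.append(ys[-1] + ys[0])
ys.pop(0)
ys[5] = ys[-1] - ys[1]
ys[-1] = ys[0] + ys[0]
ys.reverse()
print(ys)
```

[10, 0, 1, 7, 5, 5]

ys[-2] = ys[0]+ys[2] = 5+2 = 7 → [5, 5, 7, 1]
insert 0 at 0 → [0, 5, 5, 7, 1]
append ys[0]+ys[0] = 0+0 = 0 → [0, 5, 5, 7, 1, 0]
append ys[-1]+ys[0] = 0+0 = 0 → [0, 5, 5, 7, 1, 0, 0]
pop(0) removes 0 → [5, 5, 7, 1, 0, 0]
ys[5] = ys[-1]-ys[1] = 0-5 = -5 → [5, 5, 7, 1, 0, -5]
ys[-1] = ys[0]+ys[0] = 5+5 = 10 → [5, 5, 7, 1, 0, 10]
reverse → [10, 0, 1, 7, 5, 5]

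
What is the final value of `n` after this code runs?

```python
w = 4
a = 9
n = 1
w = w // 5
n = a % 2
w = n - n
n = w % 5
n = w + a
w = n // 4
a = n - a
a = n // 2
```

w = 4//5 = 0
n = 9%2 = 1
w = 1-1 = 0
n = 0%5 = 0
n = 0+9 = 9
w = 9//4 = 2
a = 9-9 = 0
a = 9//2 = 4

9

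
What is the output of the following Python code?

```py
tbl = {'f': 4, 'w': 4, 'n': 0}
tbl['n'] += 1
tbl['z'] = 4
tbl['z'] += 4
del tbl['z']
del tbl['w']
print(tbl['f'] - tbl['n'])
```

tbl['n'] = 0+1 = 1 → {'f': 4, 'w': 4, 'n': 1}
tbl['z'] = 4 → {'f': 4, 'w': 4, 'n': 1, 'z': 4}
tbl['z'] = 4+4 = 8 → {'f': 4, 'w': 4, 'n': 1, 'z': 8}
del 'z' → {'f': 4, 'w': 4, 'n': 1}
del 'w' → {'f': 4, 'n': 1}
tbl['f']-tbl['n'] = 4-1 = 3

3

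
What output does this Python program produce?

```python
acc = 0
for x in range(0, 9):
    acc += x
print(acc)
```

36

x=0: acc = 0+0 = 0
x=1: acc = 0+1 = 1
x=2: acc = 1+2 = 3
x=3: acc = 3+3 = 6
x=4: acc = 6+4 = 10
x=5: acc = 10+5 = 15
x=6: acc = 15+6 = 21
x=7: acc = 21+7 = 28
x=8: acc = 28+8 = 36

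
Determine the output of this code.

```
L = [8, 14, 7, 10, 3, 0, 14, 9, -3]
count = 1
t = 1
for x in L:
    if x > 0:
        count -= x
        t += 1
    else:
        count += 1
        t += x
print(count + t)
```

-57

x=8: >0, count = 1-8 = -7; t=2
x=14: >0, count = (-7)-14 = -21; t=3
x=7: >0, count = (-21)-7 = -28; t=4
x=10: >0, count = (-28)-10 = -38; t=5
x=3: >0, count = (-38)-3 = -41; t=6
x=0: not >0, count = (-41)+1 = -40; t=6
x=14: >0, count = (-40)-14 = -54; t=7
x=9: >0, count = (-54)-9 = -63; t=8
x=-3: not >0, count = (-63)+1 = -62; t=5
count+t = (-62)+5 = -57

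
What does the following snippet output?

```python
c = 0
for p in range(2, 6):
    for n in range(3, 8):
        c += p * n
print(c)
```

350

p=2,n=3: c = 0+6 = 6
p=2,n=4: c = 6+8 = 14
p=2,n=5: c = 14+10 = 24
p=2,n=6: c = 24+12 = 36
p=2,n=7: c = 36+14 = 50
p=3,n=3: c = 50+9 = 59
p=3,n=4: c = 59+12 = 71
p=3,n=5: c = 71+15 = 86
p=3,n=6: c = 86+18 = 104
p=3,n=7: c = 104+21 = 125
p=4,n=3: c = 125+12 = 137
p=4,n=4: c = 137+16 = 153
p=4,n=5: c = 153+20 = 173
p=4,n=6: c = 173+24 = 197
p=4,n=7: c = 197+28 = 225
p=5,n=3: c = 225+15 = 240
p=5,n=4: c = 240+20 = 260
p=5,n=5: c = 260+25 = 285
p=5,n=6: c = 285+30 = 315
p=5,n=7: c = 315+35 = 350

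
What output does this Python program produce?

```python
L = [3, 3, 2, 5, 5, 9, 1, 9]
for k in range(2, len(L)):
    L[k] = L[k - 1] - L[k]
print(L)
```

k=2: L[2] = 3-2 = 1 → [3, 3, 1, 5, 5, 9, 1, 9]
k=3: L[3] = 1-5 = -4 → [3, 3, 1, -4, 5, 9, 1, 9]
k=4: L[4] = (-4)-5 = -9 → [3, 3, 1, -4, -9, 9, 1, 9]
k=5: L[5] = (-9)-9 = -18 → [3, 3, 1, -4, -9, -18, 1, 9]
k=6: L[6] = (-18)-1 = -19 → [3, 3, 1, -4, -9, -18, -19, 9]
k=7: L[7] = (-19)-9 = -28 → [3, 3, 1, -4, -9, -18, -19, -28]

[3, 3, 1, -4, -9, -18, -19, -28]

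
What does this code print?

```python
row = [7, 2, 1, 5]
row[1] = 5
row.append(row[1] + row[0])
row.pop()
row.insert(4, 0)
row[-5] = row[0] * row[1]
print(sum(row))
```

46

row[1] = 5 → [7, 5, 1, 5]
append row[1]+row[0] = 5+7 = 12 → [7, 5, 1, 5, 12]
pop() removes 12 → [7, 5, 1, 5]
insert 0 at 4 → [7, 5, 1, 5, 0]
row[-5] = row[0]*row[1] = 7*5 = 35 → [35, 5, 1, 5, 0]
sum = 46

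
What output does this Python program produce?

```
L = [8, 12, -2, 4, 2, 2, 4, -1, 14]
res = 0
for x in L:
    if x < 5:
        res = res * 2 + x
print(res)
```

31

x=8: not <5
x=12: not <5
x=-2: <5, res = 0*2+(-2) = -2
x=4: <5, res = (-2)*2+4 = 0
x=2: <5, res = 0*2+2 = 2
x=2: <5, res = 2*2+2 = 6
x=4: <5, res = 6*2+4 = 16
x=-1: <5, res = 16*2+(-1) = 31
x=14: not <5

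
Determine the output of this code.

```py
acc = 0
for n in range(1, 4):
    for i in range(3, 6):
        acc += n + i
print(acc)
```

54

n=1,i=3: acc = 0+4 = 4
n=1,i=4: acc = 4+5 = 9
n=1,i=5: acc = 9+6 = 15
n=2,i=3: acc = 15+5 = 20
n=2,i=4: acc = 20+6 = 26
n=2,i=5: acc = 26+7 = 33
n=3,i=3: acc = 33+6 = 39
n=3,i=4: acc = 39+7 = 46
n=3,i=5: acc = 46+8 = 54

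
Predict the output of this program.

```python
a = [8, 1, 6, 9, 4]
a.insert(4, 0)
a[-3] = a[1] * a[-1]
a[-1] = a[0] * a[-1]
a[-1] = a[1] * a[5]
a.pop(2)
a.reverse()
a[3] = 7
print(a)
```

insert 0 at 4 → [8, 1, 6, 9, 0, 4]
a[-3] = a[1]*a[-1] = 1*4 = 4 → [8, 1, 6, 4, 0, 4]
a[-1] = a[0]*a[-1] = 8*4 = 32 → [8, 1, 6, 4, 0, 32]
a[-1] = a[1]*a[5] = 1*32 = 32 → [8, 1, 6, 4, 0, 32]
pop(2) removes 6 → [8, 1, 4, 0, 32]
reverse → [32, 0, 4, 1, 8]
a[3] = 7 → [32, 0, 4, 7, 8]

[32, 0, 4, 7, 8]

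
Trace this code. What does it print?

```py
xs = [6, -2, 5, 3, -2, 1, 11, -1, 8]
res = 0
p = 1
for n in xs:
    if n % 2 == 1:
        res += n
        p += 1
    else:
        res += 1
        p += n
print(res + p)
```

n=6: not odd, res = 0+1 = 1; p=7
n=-2: not odd, res = 1+1 = 2; p=5
n=5: odd, res = 2+5 = 7; p=6
n=3: odd, res = 7+3 = 10; p=7
n=-2: not odd, res = 10+1 = 11; p=5
n=1: odd, res = 11+1 = 12; p=6
n=11: odd, res = 12+11 = 23; p=7
n=-1: odd, res = 23+(-1) = 22; p=8
n=8: not odd, res = 22+1 = 23; p=16
res+p = 23+16 = 39

39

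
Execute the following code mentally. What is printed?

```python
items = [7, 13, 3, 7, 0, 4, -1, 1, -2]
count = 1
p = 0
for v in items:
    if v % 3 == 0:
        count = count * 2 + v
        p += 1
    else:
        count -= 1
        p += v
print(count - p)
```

v=7: not %3==0, count = 1-1 = 0; p=7
v=13: not %3==0, count = 0-1 = -1; p=20
v=3: %3==0, count = (-1)*2+3 = 1; p=21
v=7: not %3==0, count = 1-1 = 0; p=28
v=0: %3==0, count = 0*2+0 = 0; p=29
v=4: not %3==0, count = 0-1 = -1; p=33
v=-1: not %3==0, count = (-1)-1 = -2; p=32
v=1: not %3==0, count = (-2)-1 = -3; p=33
v=-2: not %3==0, count = (-3)-1 = -4; p=31
count-p = (-4)-31 = -35

-35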